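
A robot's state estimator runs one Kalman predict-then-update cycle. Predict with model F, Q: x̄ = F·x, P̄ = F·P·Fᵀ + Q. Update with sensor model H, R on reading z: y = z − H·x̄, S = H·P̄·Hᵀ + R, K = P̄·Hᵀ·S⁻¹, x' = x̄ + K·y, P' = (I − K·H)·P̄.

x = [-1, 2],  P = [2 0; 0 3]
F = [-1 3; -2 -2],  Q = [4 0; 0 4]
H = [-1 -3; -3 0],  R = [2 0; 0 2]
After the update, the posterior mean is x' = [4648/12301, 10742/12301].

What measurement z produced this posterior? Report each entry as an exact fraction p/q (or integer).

x̄ = F·x = [7, -2]
P̄ = F·P·Fᵀ + Q = [33 -14; -14 24]
S = H·P̄·Hᵀ + R = [167 -27; -27 299]
K = P̄·Hᵀ·S⁻¹ = [9/24602 -8145/24602; -4052/12301 1362/12301]
x' − x̄ = [-81459/12301, 35344/12301] = K·y
y = (KᵀK)⁻¹·Kᵀ·(x' − x̄) = [-2, 20]
z = y + H·x̄ = [-2, 20] + [-1, -21] = [-3, -1]

z = [-3, -1]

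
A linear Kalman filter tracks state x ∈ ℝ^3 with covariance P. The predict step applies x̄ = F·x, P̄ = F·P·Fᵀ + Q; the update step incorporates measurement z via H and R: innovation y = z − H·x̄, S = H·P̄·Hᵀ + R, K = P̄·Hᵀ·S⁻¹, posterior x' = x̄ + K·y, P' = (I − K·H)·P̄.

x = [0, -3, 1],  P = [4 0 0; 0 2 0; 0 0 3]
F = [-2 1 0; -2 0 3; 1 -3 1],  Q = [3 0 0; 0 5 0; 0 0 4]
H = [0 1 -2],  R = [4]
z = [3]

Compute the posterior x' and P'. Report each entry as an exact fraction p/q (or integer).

x' = [97/41, 353/41, 125/41]
P' = [377/41 150/41 53/41; 150/41 1439/41 1393/82; 53/41 1393/82 1507/164]

x̄ = F·x = [-3, 3, 10]
P̄ = F·P·Fᵀ + Q = [21 16 -14; 16 48 1; -14 1 29]
y = z − H·x̄ = [20]
S = H·P̄·Hᵀ + R = [164]
K = P̄·Hᵀ·S⁻¹ = [11/41; 23/82; -57/164]
x' = x̄ + K·y = [97/41, 353/41, 125/41]
P' = (I − K·H)·P̄ = [377/41 150/41 53/41; 150/41 1439/41 1393/82; 53/41 1393/82 1507/164]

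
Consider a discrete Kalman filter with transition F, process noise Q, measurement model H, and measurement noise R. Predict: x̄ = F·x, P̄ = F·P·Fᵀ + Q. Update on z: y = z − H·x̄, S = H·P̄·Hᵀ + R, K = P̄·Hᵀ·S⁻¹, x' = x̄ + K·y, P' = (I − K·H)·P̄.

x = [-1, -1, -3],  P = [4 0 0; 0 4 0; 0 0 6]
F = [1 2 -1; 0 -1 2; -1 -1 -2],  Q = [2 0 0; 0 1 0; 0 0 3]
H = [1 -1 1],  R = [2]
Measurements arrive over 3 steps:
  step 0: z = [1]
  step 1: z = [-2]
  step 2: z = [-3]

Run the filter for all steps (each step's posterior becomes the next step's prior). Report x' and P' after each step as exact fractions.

step 0: x' = [-96/29, -7/29, 122/29], P' = [428/29 -28/29 -440/29; -28/29 95/58 105/58; -440/29 105/58 3065/174]
step 1: x' = [-77418/72857, 73197/72857, -1891/72857], P' = [529226/72857 -35889/72857 -513321/72857; -35889/72857 110643/72857 89414/72857; -513321/72857 89414/72857 638841/72857]
step 2: x' = [-11952937/15208173, 14138189/15208173, -18784553/15208173], P' = [104540287/15208173 -6515789/15208173 -100647376/15208173; -6515789/15208173 22852615/15208173 17612750/15208173; -100647376/15208173 17612750/15208173 126220690/15208173]

step 0: x̄ = F·x = [0, -5, 8]
step 0: P̄ = F·P·Fᵀ + Q = [28 -20 0; -20 29 -20; 0 -20 35]
step 0: y = z − H·x̄ = [-12]
step 0: S = H·P̄·Hᵀ + R = [174]
step 0: K = P̄·Hᵀ·S⁻¹ = [8/29; -23/58; 55/174]
step 0: x' = x̄ + K·y = [-96/29, -7/29, 122/29]
step 0: P' = (I − K·H)·P̄ = [428/29 -28/29 -440/29; -28/29 95/58 105/58; -440/29 105/58 3065/174]
step 1: x̄ = F·x = [-8, 251/29, -141/29]
step 1: P̄ = F·P·Fᵀ + Q = [361/6 -353/6 179/6; -353/6 11459/174 -6863/174; 179/6 -6863/174 5999/174]
step 1: y = z − H·x̄ = [566/29]
step 1: S = H·P̄·Hᵀ + R = [72857/174]
step 1: K = P̄·Hᵀ·S⁻¹ = [25897/72857; -28559/72857; 18053/72857]
step 1: x' = x̄ + K·y = [-77418/72857, 73197/72857, -1891/72857]
step 1: P' = (I − K·H)·P̄ = [529226/72857 -35889/72857 -513321/72857; -35889/72857 110643/72857 89414/72857; -513321/72857 89414/72857 638841/72857]
step 2: x̄ = F·x = [70867/72857, -76979/72857, 8003/72857]
step 2: P̄ = F·P·Fᵀ + Q = [2281783/72857 -2042651/72857 879916/72857; -2042651/72857 2381208/72857 -1453968/72857; 879916/72857 -1453968/72857 1646398/72857]
step 2: y = z − H·x̄ = [-374420/72857]
step 2: S = H·P̄·Hᵀ + R = [15208173/72857]
step 2: K = P̄·Hᵀ·S⁻¹ = [5204350/15208173; -5877827/15208173; 3980282/15208173]
step 2: x' = x̄ + K·y = [-11952937/15208173, 14138189/15208173, -18784553/15208173]
step 2: P' = (I − K·H)·P̄ = [104540287/15208173 -6515789/15208173 -100647376/15208173; -6515789/15208173 22852615/15208173 17612750/15208173; -100647376/15208173 17612750/15208173 126220690/15208173]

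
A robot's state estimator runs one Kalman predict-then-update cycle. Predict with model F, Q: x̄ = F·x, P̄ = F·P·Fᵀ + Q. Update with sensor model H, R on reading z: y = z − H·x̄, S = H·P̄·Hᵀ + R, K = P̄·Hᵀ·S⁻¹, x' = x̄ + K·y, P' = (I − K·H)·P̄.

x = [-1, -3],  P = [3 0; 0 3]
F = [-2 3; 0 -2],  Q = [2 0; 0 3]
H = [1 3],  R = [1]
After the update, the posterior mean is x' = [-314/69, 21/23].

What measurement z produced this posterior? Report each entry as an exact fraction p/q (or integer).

x̄ = F·x = [-7, 6]
P̄ = F·P·Fᵀ + Q = [41 -18; -18 15]
S = H·P̄·Hᵀ + R = [69]
K = P̄·Hᵀ·S⁻¹ = [-13/69; 9/23]
x' − x̄ = [169/69, -117/23] = K·y
y = (KᵀK)⁻¹·Kᵀ·(x' − x̄) = [-13]
z = y + H·x̄ = [-13] + [11] = [-2]

z = [-2]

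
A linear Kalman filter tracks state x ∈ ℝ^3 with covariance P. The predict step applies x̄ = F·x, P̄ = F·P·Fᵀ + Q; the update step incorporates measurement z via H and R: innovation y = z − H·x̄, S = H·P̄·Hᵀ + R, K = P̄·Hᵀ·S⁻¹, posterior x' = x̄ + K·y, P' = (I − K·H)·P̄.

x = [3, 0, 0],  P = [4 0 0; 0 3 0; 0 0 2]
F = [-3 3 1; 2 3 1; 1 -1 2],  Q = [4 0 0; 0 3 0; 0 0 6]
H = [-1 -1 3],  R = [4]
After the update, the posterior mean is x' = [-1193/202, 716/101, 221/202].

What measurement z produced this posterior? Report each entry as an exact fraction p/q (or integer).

z = [2]

x̄ = F·x = [-9, 6, 3]
P̄ = F·P·Fᵀ + Q = [69 5 -17; 5 48 3; -17 3 21]
S = H·P̄·Hᵀ + R = [404]
K = P̄·Hᵀ·S⁻¹ = [-125/404; -11/101; 77/404]
x' − x̄ = [625/202, 110/101, -385/202] = K·y
y = (KᵀK)⁻¹·Kᵀ·(x' − x̄) = [-10]
z = y + H·x̄ = [-10] + [12] = [2]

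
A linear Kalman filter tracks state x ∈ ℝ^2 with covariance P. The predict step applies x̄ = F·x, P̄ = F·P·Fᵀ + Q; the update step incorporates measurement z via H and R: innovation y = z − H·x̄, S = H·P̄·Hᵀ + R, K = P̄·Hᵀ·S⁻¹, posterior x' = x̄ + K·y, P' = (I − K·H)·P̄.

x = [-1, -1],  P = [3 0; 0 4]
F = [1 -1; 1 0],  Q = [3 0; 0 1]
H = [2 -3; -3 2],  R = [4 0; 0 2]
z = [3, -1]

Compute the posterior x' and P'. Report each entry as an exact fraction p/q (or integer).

x̄ = F·x = [0, -1]
P̄ = F·P·Fᵀ + Q = [10 3; 3 4]
y = z − H·x̄ = [0, 1]
S = H·P̄·Hᵀ + R = [44 -45; -45 72]
K = P̄·Hᵀ·S⁻¹ = [-32/127 -187/381; -53/127 -314/1143]
x' = x̄ + K·y = [-187/381, -1457/1143]
P' = (I − K·H)·P̄ = [126/127 380/381; 380/381 1396/1143]

x' = [-187/381, -1457/1143]
P' = [126/127 380/381; 380/381 1396/1143]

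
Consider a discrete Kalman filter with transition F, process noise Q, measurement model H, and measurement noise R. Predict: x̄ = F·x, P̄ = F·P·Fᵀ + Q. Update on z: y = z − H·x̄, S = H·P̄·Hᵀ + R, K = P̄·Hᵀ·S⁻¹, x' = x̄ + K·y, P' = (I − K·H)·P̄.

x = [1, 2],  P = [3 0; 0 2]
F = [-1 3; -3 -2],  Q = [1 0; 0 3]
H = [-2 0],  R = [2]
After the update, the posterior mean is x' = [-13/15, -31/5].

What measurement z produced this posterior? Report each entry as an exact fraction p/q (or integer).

z = [2]

x̄ = F·x = [5, -7]
P̄ = F·P·Fᵀ + Q = [22 -3; -3 38]
S = H·P̄·Hᵀ + R = [90]
K = P̄·Hᵀ·S⁻¹ = [-22/45; 1/15]
x' − x̄ = [-88/15, 4/5] = K·y
y = (KᵀK)⁻¹·Kᵀ·(x' − x̄) = [12]
z = y + H·x̄ = [12] + [-10] = [2]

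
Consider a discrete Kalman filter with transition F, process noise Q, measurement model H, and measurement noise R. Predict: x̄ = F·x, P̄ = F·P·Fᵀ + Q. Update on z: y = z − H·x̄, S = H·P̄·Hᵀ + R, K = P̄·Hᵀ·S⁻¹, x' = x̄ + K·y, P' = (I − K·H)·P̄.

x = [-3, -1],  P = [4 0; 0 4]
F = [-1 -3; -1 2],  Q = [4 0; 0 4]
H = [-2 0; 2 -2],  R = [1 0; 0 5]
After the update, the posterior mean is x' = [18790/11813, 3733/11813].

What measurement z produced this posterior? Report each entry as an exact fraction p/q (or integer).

x̄ = F·x = [6, 1]
P̄ = F·P·Fᵀ + Q = [44 -20; -20 24]
S = H·P̄·Hᵀ + R = [177 -256; -256 437]
K = P̄·Hᵀ·S⁻¹ = [-5688/11813 128/11813; -5048/11813 -5336/11813]
x' − x̄ = [-52088/11813, -8080/11813] = K·y
y = (KᵀK)⁻¹·Kᵀ·(x' − x̄) = [9, -7]
z = y + H·x̄ = [9, -7] + [-12, 10] = [-3, 3]

z = [-3, 3]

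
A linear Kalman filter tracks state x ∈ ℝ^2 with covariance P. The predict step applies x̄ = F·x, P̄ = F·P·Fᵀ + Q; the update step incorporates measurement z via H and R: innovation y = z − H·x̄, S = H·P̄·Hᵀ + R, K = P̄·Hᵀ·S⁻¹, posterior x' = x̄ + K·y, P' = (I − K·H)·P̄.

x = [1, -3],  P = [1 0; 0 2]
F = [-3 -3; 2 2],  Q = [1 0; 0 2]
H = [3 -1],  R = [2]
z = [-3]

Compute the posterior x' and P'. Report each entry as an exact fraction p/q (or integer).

x' = [-147/188, 49/94]
P' = [31/94 21/47; 21/47 80/47]

x̄ = F·x = [6, -4]
P̄ = F·P·Fᵀ + Q = [28 -18; -18 14]
y = z − H·x̄ = [-25]
S = H·P̄·Hᵀ + R = [376]
K = P̄·Hᵀ·S⁻¹ = [51/188; -17/94]
x' = x̄ + K·y = [-147/188, 49/94]
P' = (I − K·H)·P̄ = [31/94 21/47; 21/47 80/47]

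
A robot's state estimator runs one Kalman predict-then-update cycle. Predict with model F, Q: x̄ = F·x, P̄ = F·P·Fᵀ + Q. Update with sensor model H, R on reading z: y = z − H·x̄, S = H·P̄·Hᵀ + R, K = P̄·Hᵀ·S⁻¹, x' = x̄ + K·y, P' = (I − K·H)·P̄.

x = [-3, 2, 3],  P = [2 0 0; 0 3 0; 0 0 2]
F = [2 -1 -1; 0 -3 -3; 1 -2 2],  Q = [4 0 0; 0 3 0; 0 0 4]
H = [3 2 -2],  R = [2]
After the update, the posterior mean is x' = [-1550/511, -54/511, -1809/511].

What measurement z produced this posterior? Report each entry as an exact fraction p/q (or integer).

x̄ = F·x = [-11, -15, -1]
P̄ = F·P·Fᵀ + Q = [17 15 6; 15 48 6; 6 6 26]
S = H·P̄·Hᵀ + R = [511]
K = P̄·Hᵀ·S⁻¹ = [69/511; 129/511; -22/511]
x' − x̄ = [4071/511, 7611/511, -1298/511] = K·y
y = (KᵀK)⁻¹·Kᵀ·(x' − x̄) = [59]
z = y + H·x̄ = [59] + [-61] = [-2]

z = [-2]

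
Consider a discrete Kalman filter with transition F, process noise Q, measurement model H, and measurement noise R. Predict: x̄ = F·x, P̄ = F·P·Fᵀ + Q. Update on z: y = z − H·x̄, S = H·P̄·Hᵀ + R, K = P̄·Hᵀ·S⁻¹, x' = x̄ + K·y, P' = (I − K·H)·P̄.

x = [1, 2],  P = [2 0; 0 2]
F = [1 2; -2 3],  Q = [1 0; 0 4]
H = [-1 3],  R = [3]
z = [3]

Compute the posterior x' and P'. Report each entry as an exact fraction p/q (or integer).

x' = [282/59, 154/59]
P' = [2427/236 411/118; 411/118 89/59]

x̄ = F·x = [5, 4]
P̄ = F·P·Fᵀ + Q = [11 8; 8 30]
y = z − H·x̄ = [-4]
S = H·P̄·Hᵀ + R = [236]
K = P̄·Hᵀ·S⁻¹ = [13/236; 41/118]
x' = x̄ + K·y = [282/59, 154/59]
P' = (I − K·H)·P̄ = [2427/236 411/118; 411/118 89/59]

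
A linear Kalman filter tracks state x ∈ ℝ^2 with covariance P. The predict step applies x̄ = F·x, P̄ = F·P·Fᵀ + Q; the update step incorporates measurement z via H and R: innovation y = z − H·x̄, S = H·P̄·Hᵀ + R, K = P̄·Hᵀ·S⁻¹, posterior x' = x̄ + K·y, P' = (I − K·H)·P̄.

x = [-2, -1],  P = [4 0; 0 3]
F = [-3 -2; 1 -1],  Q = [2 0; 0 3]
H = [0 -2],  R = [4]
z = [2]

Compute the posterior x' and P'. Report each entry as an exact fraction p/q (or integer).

x' = [8, -1]
P' = [514/11 -6/11; -6/11 10/11]

x̄ = F·x = [8, -1]
P̄ = F·P·Fᵀ + Q = [50 -6; -6 10]
y = z − H·x̄ = [0]
S = H·P̄·Hᵀ + R = [44]
K = P̄·Hᵀ·S⁻¹ = [3/11; -5/11]
x' = x̄ + K·y = [8, -1]
P' = (I − K·H)·P̄ = [514/11 -6/11; -6/11 10/11]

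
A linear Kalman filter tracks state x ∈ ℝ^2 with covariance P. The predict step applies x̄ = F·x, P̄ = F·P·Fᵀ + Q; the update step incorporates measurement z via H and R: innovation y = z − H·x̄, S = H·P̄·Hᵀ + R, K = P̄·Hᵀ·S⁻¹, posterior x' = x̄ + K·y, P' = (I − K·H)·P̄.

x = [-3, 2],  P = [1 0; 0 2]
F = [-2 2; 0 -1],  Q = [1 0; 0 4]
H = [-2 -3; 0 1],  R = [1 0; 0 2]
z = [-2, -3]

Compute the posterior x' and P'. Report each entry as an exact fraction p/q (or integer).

x̄ = F·x = [10, -2]
P̄ = F·P·Fᵀ + Q = [13 -4; -4 6]
y = z − H·x̄ = [12, -1]
S = H·P̄·Hᵀ + R = [59 -10; -10 8]
K = P̄·Hᵀ·S⁻¹ = [-38/93 -94/93; -5/93 127/186]
x' = x̄ + K·y = [568/93, -619/186]
P' = (I − K·H)·P̄ = [301/93 -188/93; -188/93 127/93]

x' = [568/93, -619/186]
P' = [301/93 -188/93; -188/93 127/93]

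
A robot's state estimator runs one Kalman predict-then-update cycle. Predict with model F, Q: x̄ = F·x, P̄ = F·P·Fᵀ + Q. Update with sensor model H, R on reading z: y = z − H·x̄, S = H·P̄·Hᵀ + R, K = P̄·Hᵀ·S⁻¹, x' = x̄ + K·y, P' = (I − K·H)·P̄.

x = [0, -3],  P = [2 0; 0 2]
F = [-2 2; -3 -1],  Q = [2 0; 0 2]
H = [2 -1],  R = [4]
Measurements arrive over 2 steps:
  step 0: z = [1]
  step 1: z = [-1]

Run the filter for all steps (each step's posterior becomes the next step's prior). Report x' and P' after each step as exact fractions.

step 0: x' = [26/33, 17/11], P' = [202/33 116/11; 116/11 236/11]
step 1: x' = [-1190/3721, 1079/3721], P' = [14314/3721 25188/3721; 25188/3721 58248/3721]

step 0: x̄ = F·x = [-6, 3]
step 0: P̄ = F·P·Fᵀ + Q = [18 8; 8 22]
step 0: y = z − H·x̄ = [16]
step 0: S = H·P̄·Hᵀ + R = [66]
step 0: K = P̄·Hᵀ·S⁻¹ = [14/33; -1/11]
step 0: x' = x̄ + K·y = [26/33, 17/11]
step 0: P' = (I − K·H)·P̄ = [202/33 116/11; 116/11 236/11]
step 1: x̄ = F·x = [50/33, -43/11]
step 1: P̄ = F·P·Fᵀ + Q = [922/33 -532/11; -532/11 1560/11]
step 1: y = z − H·x̄ = [-262/33]
step 1: S = H·P̄·Hᵀ + R = [14884/33]
step 1: K = P̄·Hᵀ·S⁻¹ = [860/3721; -1968/3721]
step 1: x' = x̄ + K·y = [-1190/3721, 1079/3721]
step 1: P' = (I − K·H)·P̄ = [14314/3721 25188/3721; 25188/3721 58248/3721]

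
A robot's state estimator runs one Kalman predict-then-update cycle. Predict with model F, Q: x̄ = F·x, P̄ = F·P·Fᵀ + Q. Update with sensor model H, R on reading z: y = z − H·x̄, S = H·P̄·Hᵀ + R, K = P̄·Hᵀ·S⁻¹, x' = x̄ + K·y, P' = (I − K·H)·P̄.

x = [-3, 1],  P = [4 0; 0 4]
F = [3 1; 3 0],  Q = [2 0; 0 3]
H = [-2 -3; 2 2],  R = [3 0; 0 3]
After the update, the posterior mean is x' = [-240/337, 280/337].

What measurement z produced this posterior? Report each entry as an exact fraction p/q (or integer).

z = [-3, -2]

x̄ = F·x = [-8, -9]
P̄ = F·P·Fᵀ + Q = [42 36; 36 39]
S = H·P̄·Hᵀ + R = [954 -762; -762 615]
K = P̄·Hᵀ·S⁻¹ = [44/337 140/337; -215/674 -51/337]
x' − x̄ = [2456/337, 3313/337] = K·y
y = (KᵀK)⁻¹·Kᵀ·(x' − x̄) = [-46, 32]
z = y + H·x̄ = [-46, 32] + [43, -34] = [-3, -2]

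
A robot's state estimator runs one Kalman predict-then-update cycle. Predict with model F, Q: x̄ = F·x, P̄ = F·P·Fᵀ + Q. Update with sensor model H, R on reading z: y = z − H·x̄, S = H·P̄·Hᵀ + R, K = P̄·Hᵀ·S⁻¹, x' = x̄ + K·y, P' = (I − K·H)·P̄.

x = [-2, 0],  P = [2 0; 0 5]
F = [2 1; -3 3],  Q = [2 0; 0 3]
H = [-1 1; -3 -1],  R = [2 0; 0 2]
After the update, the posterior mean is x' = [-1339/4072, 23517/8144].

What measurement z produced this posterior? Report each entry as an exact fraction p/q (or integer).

z = [3, -2]

x̄ = F·x = [-4, 6]
P̄ = F·P·Fᵀ + Q = [15 3; 3 66]
S = H·P̄·Hᵀ + R = [77 -27; -27 221]
K = P̄·Hᵀ·S⁻¹ = [-987/4072 -1005/4072; 5949/8144 -2037/8144]
x' − x̄ = [14949/4072, -25347/8144] = K·y
y = (KᵀK)⁻¹·Kᵀ·(x' − x̄) = [-7, -8]
z = y + H·x̄ = [-7, -8] + [10, 6] = [3, -2]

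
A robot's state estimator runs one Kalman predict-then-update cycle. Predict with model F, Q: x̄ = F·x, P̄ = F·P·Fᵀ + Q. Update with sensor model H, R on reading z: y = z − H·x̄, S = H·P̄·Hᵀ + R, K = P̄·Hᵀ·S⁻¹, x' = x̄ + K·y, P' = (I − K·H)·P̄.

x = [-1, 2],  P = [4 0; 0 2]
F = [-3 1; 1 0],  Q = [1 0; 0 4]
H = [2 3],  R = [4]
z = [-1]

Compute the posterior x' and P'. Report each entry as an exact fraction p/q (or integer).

x̄ = F·x = [5, -1]
P̄ = F·P·Fᵀ + Q = [39 -12; -12 8]
y = z − H·x̄ = [-8]
S = H·P̄·Hᵀ + R = [88]
K = P̄·Hᵀ·S⁻¹ = [21/44; 0]
x' = x̄ + K·y = [13/11, -1]
P' = (I − K·H)·P̄ = [417/22 -12; -12 8]

x' = [13/11, -1]
P' = [417/22 -12; -12 8]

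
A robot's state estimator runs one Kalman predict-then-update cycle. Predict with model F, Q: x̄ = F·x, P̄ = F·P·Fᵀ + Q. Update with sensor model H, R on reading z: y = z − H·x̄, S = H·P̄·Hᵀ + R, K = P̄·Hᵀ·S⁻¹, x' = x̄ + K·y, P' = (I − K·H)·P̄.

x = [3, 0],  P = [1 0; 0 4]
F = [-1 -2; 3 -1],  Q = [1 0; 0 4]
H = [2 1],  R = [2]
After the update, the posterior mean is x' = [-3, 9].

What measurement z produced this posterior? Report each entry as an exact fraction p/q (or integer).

x̄ = F·x = [-3, 9]
P̄ = F·P·Fᵀ + Q = [18 5; 5 17]
S = H·P̄·Hᵀ + R = [111]
K = P̄·Hᵀ·S⁻¹ = [41/111; 9/37]
x' − x̄ = [0, 0] = K·y
y = (KᵀK)⁻¹·Kᵀ·(x' − x̄) = [0]
z = y + H·x̄ = [0] + [3] = [3]

z = [3]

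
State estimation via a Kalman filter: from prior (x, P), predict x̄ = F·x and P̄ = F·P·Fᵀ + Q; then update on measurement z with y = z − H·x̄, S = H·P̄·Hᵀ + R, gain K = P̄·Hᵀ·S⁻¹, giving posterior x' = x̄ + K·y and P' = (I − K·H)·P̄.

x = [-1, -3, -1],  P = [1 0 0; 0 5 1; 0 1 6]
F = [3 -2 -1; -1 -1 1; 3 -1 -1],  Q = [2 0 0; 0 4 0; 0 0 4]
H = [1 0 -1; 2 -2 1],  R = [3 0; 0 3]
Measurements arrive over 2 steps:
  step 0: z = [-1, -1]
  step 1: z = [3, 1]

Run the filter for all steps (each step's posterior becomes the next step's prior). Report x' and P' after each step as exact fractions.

step 0: x̄ = F·x = [4, 3, 1]
step 0: P̄ = F·P·Fᵀ + Q = [41 0 28; 0 14 -4; 28 -4 26]
step 0: y = z − H·x̄ = [-4, -4]
step 0: S = H·P̄·Hᵀ + R = [14 20; 20 377]
step 0: K = P̄·Hᵀ·S⁻¹ = [2701/4878 640/2439; 358/813 -88/813; -523/2439 610/2439]
step 0: x' = x̄ + K·y = [598/813, 453/271, 697/813]
step 0: P' = (I − K·H)·P̄ = [24085/4878 5026/813 7991/2439; 5026/813 2378/271 3952/813; 7991/2439 3952/813 9560/2439]
step 1: x̄ = F·x = [-1621/813, -420/271, -262/813]
step 1: P̄ = F·P·Fᵀ + Q = [53941/4878 477/542 25333/4878; 477/542 9605/542 -4995/542; 25333/4878 -4995/542 68797/4878]
step 1: y = z − H·x̄ = [1266/271, 599/271]
step 1: S = H·P̄·Hᵀ + R = [4817/271 -4708/271; -4708/271 99087/542]
step 1: K = P̄·Hᵀ·S⁻¹ = [2465060/4793043 301363/1597681; 596444/1597681 -318221/1597681; -1436200/4793043 329611/1597681]
step 1: x' = x̄ + K·y = [3957470/4793043, -393145/1597681, -6068305/4793043]
step 1: P' = (I − K·H)·P̄ = [5148653/1597681 6038405/1597681 2683593/1597681; 6038405/1597681 8640273/1597681 4249073/1597681; 2683593/1597681 4249073/1597681 4119793/1597681]

step 0: x' = [598/813, 453/271, 697/813], P' = [24085/4878 5026/813 7991/2439; 5026/813 2378/271 3952/813; 7991/2439 3952/813 9560/2439]
step 1: x' = [3957470/4793043, -393145/1597681, -6068305/4793043], P' = [5148653/1597681 6038405/1597681 2683593/1597681; 6038405/1597681 8640273/1597681 4249073/1597681; 2683593/1597681 4249073/1597681 4119793/1597681]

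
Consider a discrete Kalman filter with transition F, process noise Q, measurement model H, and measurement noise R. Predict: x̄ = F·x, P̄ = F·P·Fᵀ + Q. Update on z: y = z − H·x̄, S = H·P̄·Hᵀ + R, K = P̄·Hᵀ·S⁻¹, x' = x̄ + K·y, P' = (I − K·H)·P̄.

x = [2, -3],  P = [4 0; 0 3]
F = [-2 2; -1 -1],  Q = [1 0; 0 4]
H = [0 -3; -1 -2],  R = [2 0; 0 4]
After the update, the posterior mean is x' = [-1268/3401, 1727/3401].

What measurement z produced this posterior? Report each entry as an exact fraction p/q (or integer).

z = [-1, -2]

x̄ = F·x = [-10, 1]
P̄ = F·P·Fᵀ + Q = [29 2; 2 11]
S = H·P̄·Hᵀ + R = [101 72; 72 85]
K = P̄·Hᵀ·S⁻¹ = [1866/3401 -2901/3401; -1077/3401 -48/3401]
x' − x̄ = [32742/3401, -1674/3401] = K·y
y = (KᵀK)⁻¹·Kᵀ·(x' − x̄) = [2, -10]
z = y + H·x̄ = [2, -10] + [-3, 8] = [-1, -2]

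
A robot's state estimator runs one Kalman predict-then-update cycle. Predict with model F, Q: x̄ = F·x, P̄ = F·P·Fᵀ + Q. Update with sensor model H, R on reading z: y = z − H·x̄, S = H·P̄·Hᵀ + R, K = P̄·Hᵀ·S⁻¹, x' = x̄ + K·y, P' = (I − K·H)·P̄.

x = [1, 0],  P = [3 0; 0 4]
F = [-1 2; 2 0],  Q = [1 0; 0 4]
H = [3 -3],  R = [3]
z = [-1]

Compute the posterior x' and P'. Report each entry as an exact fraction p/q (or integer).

x' = [63/145, 114/145]
P' = [872/145 846/145; 846/145 868/145]

x̄ = F·x = [-1, 2]
P̄ = F·P·Fᵀ + Q = [20 -6; -6 16]
y = z − H·x̄ = [8]
S = H·P̄·Hᵀ + R = [435]
K = P̄·Hᵀ·S⁻¹ = [26/145; -22/145]
x' = x̄ + K·y = [63/145, 114/145]
P' = (I − K·H)·P̄ = [872/145 846/145; 846/145 868/145]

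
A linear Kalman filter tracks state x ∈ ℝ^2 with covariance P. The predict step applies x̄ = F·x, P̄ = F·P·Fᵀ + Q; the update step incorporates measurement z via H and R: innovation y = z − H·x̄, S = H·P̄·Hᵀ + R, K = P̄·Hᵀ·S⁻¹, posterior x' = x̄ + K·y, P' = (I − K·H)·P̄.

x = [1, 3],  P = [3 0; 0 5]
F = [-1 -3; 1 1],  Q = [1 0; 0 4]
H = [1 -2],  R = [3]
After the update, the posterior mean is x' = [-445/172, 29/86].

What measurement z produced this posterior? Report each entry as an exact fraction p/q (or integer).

x̄ = F·x = [-10, 4]
P̄ = F·P·Fᵀ + Q = [49 -18; -18 12]
S = H·P̄·Hᵀ + R = [172]
K = P̄·Hᵀ·S⁻¹ = [85/172; -21/86]
x' − x̄ = [1275/172, -315/86] = K·y
y = (KᵀK)⁻¹·Kᵀ·(x' − x̄) = [15]
z = y + H·x̄ = [15] + [-18] = [-3]

z = [-3]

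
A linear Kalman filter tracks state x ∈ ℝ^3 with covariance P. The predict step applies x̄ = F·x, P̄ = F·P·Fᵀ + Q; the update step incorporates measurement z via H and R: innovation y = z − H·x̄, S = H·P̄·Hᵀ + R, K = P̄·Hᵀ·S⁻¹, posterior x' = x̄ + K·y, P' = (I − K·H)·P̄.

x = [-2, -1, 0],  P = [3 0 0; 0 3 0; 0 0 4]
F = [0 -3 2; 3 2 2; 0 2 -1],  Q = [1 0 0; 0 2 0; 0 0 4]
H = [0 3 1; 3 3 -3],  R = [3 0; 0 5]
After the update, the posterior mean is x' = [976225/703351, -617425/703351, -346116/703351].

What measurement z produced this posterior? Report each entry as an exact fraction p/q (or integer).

z = [-3, 3]

x̄ = F·x = [3, -8, -2]
P̄ = F·P·Fᵀ + Q = [44 -2 -26; -2 57 4; -26 4 20]
S = H·P̄·Hᵀ + R = [560 333; 333 1454]
K = P̄·Hᵀ·S⁻¹ = [-114460/703351 124896/703351; 203501/703351 27405/703351; 88486/703351 -81216/703351]
x' − x̄ = [-1133828/703351, 5009383/703351, 1060586/703351] = K·y
y = (KᵀK)⁻¹·Kᵀ·(x' − x̄) = [23, 12]
z = y + H·x̄ = [23, 12] + [-26, -9] = [-3, 3]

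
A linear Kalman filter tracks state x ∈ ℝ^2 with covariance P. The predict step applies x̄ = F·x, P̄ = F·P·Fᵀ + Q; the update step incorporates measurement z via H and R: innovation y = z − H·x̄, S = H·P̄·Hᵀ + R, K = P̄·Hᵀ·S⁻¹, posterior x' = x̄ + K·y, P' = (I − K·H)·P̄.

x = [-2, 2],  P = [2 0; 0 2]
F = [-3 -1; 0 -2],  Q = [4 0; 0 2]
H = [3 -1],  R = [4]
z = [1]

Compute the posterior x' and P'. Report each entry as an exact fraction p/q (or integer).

x̄ = F·x = [4, -4]
P̄ = F·P·Fᵀ + Q = [24 4; 4 10]
y = z − H·x̄ = [-15]
S = H·P̄·Hᵀ + R = [206]
K = P̄·Hᵀ·S⁻¹ = [34/103; 1/103]
x' = x̄ + K·y = [-98/103, -427/103]
P' = (I − K·H)·P̄ = [160/103 344/103; 344/103 1028/103]

x' = [-98/103, -427/103]
P' = [160/103 344/103; 344/103 1028/103]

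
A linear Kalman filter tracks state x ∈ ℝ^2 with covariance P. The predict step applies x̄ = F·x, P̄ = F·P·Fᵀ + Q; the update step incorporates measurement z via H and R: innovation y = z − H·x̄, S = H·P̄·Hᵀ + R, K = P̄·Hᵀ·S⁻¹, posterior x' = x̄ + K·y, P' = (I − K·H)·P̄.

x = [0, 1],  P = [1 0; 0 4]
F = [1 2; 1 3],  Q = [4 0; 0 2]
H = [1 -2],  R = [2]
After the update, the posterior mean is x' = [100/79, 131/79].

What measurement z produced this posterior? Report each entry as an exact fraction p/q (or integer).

z = [-2]

x̄ = F·x = [2, 3]
P̄ = F·P·Fᵀ + Q = [21 25; 25 39]
S = H·P̄·Hᵀ + R = [79]
K = P̄·Hᵀ·S⁻¹ = [-29/79; -53/79]
x' − x̄ = [-58/79, -106/79] = K·y
y = (KᵀK)⁻¹·Kᵀ·(x' − x̄) = [2]
z = y + H·x̄ = [2] + [-4] = [-2]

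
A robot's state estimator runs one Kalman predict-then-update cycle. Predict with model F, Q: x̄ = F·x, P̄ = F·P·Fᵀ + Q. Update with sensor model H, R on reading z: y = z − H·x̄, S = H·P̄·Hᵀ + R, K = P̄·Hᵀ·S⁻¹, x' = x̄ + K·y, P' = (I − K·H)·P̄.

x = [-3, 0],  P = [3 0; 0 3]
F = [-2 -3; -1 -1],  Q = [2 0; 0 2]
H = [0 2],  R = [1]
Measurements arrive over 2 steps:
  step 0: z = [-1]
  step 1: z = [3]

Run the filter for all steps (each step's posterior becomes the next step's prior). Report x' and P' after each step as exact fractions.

step 0: x' = [-4/11, -13/33], P' = [151/11 5/11; 5/11 8/33]
step 1: x' = [1043/323, 481/323], P' = [23510/2261 1005/2261; 1005/2261 557/2261]

step 0: x̄ = F·x = [6, 3]
step 0: P̄ = F·P·Fᵀ + Q = [41 15; 15 8]
step 0: y = z − H·x̄ = [-7]
step 0: S = H·P̄·Hᵀ + R = [33]
step 0: K = P̄·Hᵀ·S⁻¹ = [10/11; 16/33]
step 0: x' = x̄ + K·y = [-4/11, -13/33]
step 0: P' = (I − K·H)·P̄ = [151/11 5/11; 5/11 8/33]
step 1: x̄ = F·x = [21/11, 25/33]
step 1: P̄ = F·P·Fᵀ + Q = [710/11 335/11; 335/11 557/33]
step 1: y = z − H·x̄ = [49/33]
step 1: S = H·P̄·Hᵀ + R = [2261/33]
step 1: K = P̄·Hᵀ·S⁻¹ = [2010/2261; 1114/2261]
step 1: x' = x̄ + K·y = [1043/323, 481/323]
step 1: P' = (I − K·H)·P̄ = [23510/2261 1005/2261; 1005/2261 557/2261]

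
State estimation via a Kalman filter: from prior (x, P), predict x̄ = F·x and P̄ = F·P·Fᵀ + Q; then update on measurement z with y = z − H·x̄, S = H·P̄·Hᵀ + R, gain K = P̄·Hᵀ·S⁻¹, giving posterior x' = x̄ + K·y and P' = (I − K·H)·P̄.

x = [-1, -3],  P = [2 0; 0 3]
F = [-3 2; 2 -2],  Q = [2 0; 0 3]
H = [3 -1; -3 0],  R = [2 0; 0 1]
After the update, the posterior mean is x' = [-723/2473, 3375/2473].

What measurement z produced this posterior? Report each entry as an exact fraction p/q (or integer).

z = [-2, 1]

x̄ = F·x = [-3, 4]
P̄ = F·P·Fᵀ + Q = [32 -24; -24 23]
S = H·P̄·Hᵀ + R = [457 -360; -360 289]
K = P̄·Hᵀ·S⁻¹ = [120/2473 -672/2473; -1535/2473 -1296/2473]
x' − x̄ = [6696/2473, -6517/2473] = K·y
y = (KᵀK)⁻¹·Kᵀ·(x' − x̄) = [11, -8]
z = y + H·x̄ = [11, -8] + [-13, 9] = [-2, 1]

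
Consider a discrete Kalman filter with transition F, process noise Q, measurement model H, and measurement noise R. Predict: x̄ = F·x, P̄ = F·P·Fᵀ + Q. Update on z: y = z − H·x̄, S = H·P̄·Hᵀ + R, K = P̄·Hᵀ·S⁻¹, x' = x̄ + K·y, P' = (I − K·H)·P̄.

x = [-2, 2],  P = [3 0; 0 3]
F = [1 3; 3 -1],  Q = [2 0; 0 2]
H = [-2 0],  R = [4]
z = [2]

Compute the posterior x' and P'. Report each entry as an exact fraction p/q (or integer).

x' = [-28/33, -8]
P' = [32/33 0; 0 32]

x̄ = F·x = [4, -8]
P̄ = F·P·Fᵀ + Q = [32 0; 0 32]
y = z − H·x̄ = [10]
S = H·P̄·Hᵀ + R = [132]
K = P̄·Hᵀ·S⁻¹ = [-16/33; 0]
x' = x̄ + K·y = [-28/33, -8]
P' = (I − K·H)·P̄ = [32/33 0; 0 32]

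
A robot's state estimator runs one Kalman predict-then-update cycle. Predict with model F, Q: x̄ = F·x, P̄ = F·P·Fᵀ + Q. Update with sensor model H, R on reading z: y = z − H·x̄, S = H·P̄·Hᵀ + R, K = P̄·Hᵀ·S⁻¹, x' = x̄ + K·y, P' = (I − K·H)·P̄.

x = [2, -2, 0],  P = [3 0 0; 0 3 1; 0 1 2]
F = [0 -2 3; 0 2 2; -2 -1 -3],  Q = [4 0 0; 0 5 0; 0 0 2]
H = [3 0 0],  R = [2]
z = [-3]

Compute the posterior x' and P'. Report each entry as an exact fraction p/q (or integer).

x̄ = F·x = [4, -4, -2]
P̄ = F·P·Fᵀ + Q = [22 2 -9; 2 33 -26; -9 -26 41]
y = z − H·x̄ = [-15]
S = H·P̄·Hᵀ + R = [200]
K = P̄·Hᵀ·S⁻¹ = [33/100; 3/100; -27/200]
x' = x̄ + K·y = [-19/20, -89/20, 1/40]
P' = (I − K·H)·P̄ = [11/50 1/50 -9/100; 1/50 1641/50 -2519/100; -9/100 -2519/100 7471/200]

x' = [-19/20, -89/20, 1/40]
P' = [11/50 1/50 -9/100; 1/50 1641/50 -2519/100; -9/100 -2519/100 7471/200]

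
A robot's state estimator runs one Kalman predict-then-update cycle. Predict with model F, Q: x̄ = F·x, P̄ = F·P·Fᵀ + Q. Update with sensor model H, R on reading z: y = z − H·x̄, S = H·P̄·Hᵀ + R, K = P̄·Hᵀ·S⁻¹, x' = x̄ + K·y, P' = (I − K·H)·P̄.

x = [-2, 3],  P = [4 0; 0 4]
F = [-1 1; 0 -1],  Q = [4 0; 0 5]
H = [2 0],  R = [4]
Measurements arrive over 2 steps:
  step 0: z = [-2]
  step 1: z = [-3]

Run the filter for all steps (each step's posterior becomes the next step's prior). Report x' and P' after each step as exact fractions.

step 0: x̄ = F·x = [5, -3]
step 0: P̄ = F·P·Fᵀ + Q = [12 -4; -4 9]
step 0: y = z − H·x̄ = [-12]
step 0: S = H·P̄·Hᵀ + R = [52]
step 0: K = P̄·Hᵀ·S⁻¹ = [6/13; -2/13]
step 0: x' = x̄ + K·y = [-7/13, -15/13]
step 0: P' = (I − K·H)·P̄ = [12/13 -4/13; -4/13 101/13]
step 1: x̄ = F·x = [-8/13, 15/13]
step 1: P̄ = F·P·Fᵀ + Q = [173/13 -105/13; -105/13 166/13]
step 1: y = z − H·x̄ = [-23/13]
step 1: S = H·P̄·Hᵀ + R = [744/13]
step 1: K = P̄·Hᵀ·S⁻¹ = [173/372; -35/124]
step 1: x' = x̄ + K·y = [-535/372, 205/124]
step 1: P' = (I − K·H)·P̄ = [173/186 -35/62; -35/62 509/62]

step 0: x' = [-7/13, -15/13], P' = [12/13 -4/13; -4/13 101/13]
step 1: x' = [-535/372, 205/124], P' = [173/186 -35/62; -35/62 509/62]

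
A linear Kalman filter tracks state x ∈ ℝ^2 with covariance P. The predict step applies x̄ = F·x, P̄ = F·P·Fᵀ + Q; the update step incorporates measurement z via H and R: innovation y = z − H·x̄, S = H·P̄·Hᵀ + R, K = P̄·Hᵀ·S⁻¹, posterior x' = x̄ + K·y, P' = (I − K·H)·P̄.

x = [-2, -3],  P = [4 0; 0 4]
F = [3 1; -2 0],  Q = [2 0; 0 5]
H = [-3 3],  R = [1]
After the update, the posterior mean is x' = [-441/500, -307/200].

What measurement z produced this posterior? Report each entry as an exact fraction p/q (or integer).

x̄ = F·x = [-9, 4]
P̄ = F·P·Fᵀ + Q = [42 -24; -24 21]
S = H·P̄·Hᵀ + R = [1000]
K = P̄·Hᵀ·S⁻¹ = [-99/500; 27/200]
x' − x̄ = [4059/500, -1107/200] = K·y
y = (KᵀK)⁻¹·Kᵀ·(x' − x̄) = [-41]
z = y + H·x̄ = [-41] + [39] = [-2]

z = [-2]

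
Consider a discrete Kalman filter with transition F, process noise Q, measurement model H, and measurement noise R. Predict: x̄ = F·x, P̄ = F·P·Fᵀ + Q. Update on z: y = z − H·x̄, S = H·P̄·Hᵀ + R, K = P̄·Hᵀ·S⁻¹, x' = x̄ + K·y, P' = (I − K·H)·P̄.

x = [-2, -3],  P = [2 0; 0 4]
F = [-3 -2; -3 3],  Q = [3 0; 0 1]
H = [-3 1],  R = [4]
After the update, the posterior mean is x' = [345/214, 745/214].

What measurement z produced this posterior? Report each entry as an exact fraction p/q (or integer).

z = [-1]

x̄ = F·x = [12, -3]
P̄ = F·P·Fᵀ + Q = [37 -6; -6 55]
S = H·P̄·Hᵀ + R = [428]
K = P̄·Hᵀ·S⁻¹ = [-117/428; 73/428]
x' − x̄ = [-2223/214, 1387/214] = K·y
y = (KᵀK)⁻¹·Kᵀ·(x' − x̄) = [38]
z = y + H·x̄ = [38] + [-39] = [-1]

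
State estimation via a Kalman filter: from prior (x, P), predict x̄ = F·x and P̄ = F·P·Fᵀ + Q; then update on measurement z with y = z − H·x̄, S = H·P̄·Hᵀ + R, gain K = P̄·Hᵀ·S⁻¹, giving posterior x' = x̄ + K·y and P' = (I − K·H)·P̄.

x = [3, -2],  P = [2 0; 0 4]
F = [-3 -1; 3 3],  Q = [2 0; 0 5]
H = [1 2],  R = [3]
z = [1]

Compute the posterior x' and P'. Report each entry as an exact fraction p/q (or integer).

x' = [-1073/143, 55/13]
P' = [2136/143 -102/13; -102/13 63/13]

x̄ = F·x = [-7, 3]
P̄ = F·P·Fᵀ + Q = [24 -30; -30 59]
y = z − H·x̄ = [2]
S = H·P̄·Hᵀ + R = [143]
K = P̄·Hᵀ·S⁻¹ = [-36/143; 8/13]
x' = x̄ + K·y = [-1073/143, 55/13]
P' = (I − K·H)·P̄ = [2136/143 -102/13; -102/13 63/13]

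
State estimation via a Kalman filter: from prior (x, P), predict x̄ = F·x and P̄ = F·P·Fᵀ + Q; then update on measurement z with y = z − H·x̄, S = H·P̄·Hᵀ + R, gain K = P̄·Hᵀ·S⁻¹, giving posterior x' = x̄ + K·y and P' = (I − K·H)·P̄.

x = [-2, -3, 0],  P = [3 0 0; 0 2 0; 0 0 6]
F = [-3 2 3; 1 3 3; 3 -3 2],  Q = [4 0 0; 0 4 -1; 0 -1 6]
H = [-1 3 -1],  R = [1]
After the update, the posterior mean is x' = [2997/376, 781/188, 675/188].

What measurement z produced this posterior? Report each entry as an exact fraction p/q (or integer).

z = [1]

x̄ = F·x = [0, -11, 3]
P̄ = F·P·Fᵀ + Q = [93 57 -3; 57 79 26; -3 26 75]
S = H·P̄·Hᵀ + R = [376]
K = P̄·Hᵀ·S⁻¹ = [81/376; 77/188; 3/188]
x' − x̄ = [2997/376, 2849/188, 111/188] = K·y
y = (KᵀK)⁻¹·Kᵀ·(x' − x̄) = [37]
z = y + H·x̄ = [37] + [-36] = [1]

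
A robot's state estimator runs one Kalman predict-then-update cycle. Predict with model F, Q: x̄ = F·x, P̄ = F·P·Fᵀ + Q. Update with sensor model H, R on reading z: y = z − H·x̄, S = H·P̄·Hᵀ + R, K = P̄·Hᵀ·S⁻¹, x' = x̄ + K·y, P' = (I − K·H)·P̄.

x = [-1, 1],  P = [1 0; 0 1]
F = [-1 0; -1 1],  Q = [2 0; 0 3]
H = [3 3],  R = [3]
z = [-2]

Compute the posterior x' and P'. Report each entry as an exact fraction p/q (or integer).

x' = [-13/31, -4/31]
P' = [45/31 -41/31; -41/31 47/31]

x̄ = F·x = [1, 2]
P̄ = F·P·Fᵀ + Q = [3 1; 1 5]
y = z − H·x̄ = [-11]
S = H·P̄·Hᵀ + R = [93]
K = P̄·Hᵀ·S⁻¹ = [4/31; 6/31]
x' = x̄ + K·y = [-13/31, -4/31]
P' = (I − K·H)·P̄ = [45/31 -41/31; -41/31 47/31]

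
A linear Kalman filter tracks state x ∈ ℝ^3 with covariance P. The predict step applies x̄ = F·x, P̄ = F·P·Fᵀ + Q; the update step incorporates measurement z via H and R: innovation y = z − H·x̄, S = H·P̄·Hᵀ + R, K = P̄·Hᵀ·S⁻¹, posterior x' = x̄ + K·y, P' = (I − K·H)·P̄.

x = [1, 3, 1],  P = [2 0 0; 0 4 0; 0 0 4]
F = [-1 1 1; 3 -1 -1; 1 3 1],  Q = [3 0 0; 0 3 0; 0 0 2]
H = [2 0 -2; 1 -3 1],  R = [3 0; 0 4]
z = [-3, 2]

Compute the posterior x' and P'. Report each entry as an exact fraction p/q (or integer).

x' = [71243/57342, 39143/57342, 83017/28671]
P' = [187399/57342 113269/57342 92474/28671; 113269/57342 97615/57342 62762/28671; 92474/28671 62762/28671 112196/28671]

x̄ = F·x = [3, -1, 11]
P̄ = F·P·Fᵀ + Q = [13 -14 14; -14 29 -10; 14 -10 44]
y = z − H·x̄ = [13, -15]
S = H·P̄·Hᵀ + R = [119 -38; -38 494]
K = P̄·Hᵀ·S⁻¹ = [43/1509 8135/57342; -215/1509 -13513/57342; -692/1509 4096/28671]
x' = x̄ + K·y = [71243/57342, 39143/57342, 83017/28671]
P' = (I − K·H)·P̄ = [187399/57342 113269/57342 92474/28671; 113269/57342 97615/57342 62762/28671; 92474/28671 62762/28671 112196/28671]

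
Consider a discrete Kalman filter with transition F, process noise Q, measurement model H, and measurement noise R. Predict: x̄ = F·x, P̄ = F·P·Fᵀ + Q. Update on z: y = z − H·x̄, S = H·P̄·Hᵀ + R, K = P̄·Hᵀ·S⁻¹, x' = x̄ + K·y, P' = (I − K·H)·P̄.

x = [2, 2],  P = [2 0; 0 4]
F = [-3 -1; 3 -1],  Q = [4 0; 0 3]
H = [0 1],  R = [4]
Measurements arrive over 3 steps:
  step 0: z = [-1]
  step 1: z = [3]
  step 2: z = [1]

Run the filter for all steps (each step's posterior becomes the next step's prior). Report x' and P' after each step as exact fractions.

step 0: x̄ = F·x = [-8, 4]
step 0: P̄ = F·P·Fᵀ + Q = [26 -14; -14 25]
step 0: y = z − H·x̄ = [-5]
step 0: S = H·P̄·Hᵀ + R = [29]
step 0: K = P̄·Hᵀ·S⁻¹ = [-14/29; 25/29]
step 0: x' = x̄ + K·y = [-162/29, -9/29]
step 0: P' = (I − K·H)·P̄ = [558/29 -56/29; -56/29 100/29]
step 1: x̄ = F·x = [495/29, -477/29]
step 1: P̄ = F·P·Fᵀ + Q = [4902/29 -4922/29; -4922/29 5545/29]
step 1: y = z − H·x̄ = [564/29]
step 1: S = H·P̄·Hᵀ + R = [5661/29]
step 1: K = P̄·Hᵀ·S⁻¹ = [-4922/5661; 5545/5661]
step 1: x' = x̄ + K·y = [301/1887, 4909/1887]
step 1: P' = (I − K·H)·P̄ = [121522/5661 -19688/5661; -19688/5661 22180/5661]
step 2: x̄ = F·x = [-5812/1887, -4006/1887]
step 2: P̄ = F·P·Fᵀ + Q = [1020394/5661 -1071518/5661; -1071518/5661 1250989/5661]
step 2: y = z − H·x̄ = [5893/1887]
step 2: S = H·P̄·Hᵀ + R = [1273633/5661]
step 2: K = P̄·Hᵀ·S⁻¹ = [-1071518/1273633; 1250989/1273633]
step 2: x' = x̄ + K·y = [-7269110/1273633, 1202917/1273633]
step 2: P' = (I − K·H)·P̄ = [26754398/1273633 -4286072/1273633; -4286072/1273633 5003956/1273633]

step 0: x' = [-162/29, -9/29], P' = [558/29 -56/29; -56/29 100/29]
step 1: x' = [301/1887, 4909/1887], P' = [121522/5661 -19688/5661; -19688/5661 22180/5661]
step 2: x' = [-7269110/1273633, 1202917/1273633], P' = [26754398/1273633 -4286072/1273633; -4286072/1273633 5003956/1273633]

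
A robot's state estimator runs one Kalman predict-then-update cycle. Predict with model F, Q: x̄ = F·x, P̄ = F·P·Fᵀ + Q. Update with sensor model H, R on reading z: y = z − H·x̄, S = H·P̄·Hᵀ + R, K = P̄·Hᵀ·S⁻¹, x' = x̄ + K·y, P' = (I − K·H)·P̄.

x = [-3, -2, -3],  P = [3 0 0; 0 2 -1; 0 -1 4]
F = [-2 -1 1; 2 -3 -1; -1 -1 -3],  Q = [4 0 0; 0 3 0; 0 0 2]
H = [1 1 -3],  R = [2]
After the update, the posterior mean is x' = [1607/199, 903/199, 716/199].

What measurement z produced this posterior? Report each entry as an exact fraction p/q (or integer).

x̄ = F·x = [5, 3, 14]
P̄ = F·P·Fᵀ + Q = [24 -8 -6; -8 31 2; -6 2 37]
S = H·P̄·Hᵀ + R = [398]
K = P̄·Hᵀ·S⁻¹ = [17/199; 17/398; -115/398]
x' − x̄ = [612/199, 306/199, -2070/199] = K·y
y = (KᵀK)⁻¹·Kᵀ·(x' − x̄) = [36]
z = y + H·x̄ = [36] + [-34] = [2]

z = [2]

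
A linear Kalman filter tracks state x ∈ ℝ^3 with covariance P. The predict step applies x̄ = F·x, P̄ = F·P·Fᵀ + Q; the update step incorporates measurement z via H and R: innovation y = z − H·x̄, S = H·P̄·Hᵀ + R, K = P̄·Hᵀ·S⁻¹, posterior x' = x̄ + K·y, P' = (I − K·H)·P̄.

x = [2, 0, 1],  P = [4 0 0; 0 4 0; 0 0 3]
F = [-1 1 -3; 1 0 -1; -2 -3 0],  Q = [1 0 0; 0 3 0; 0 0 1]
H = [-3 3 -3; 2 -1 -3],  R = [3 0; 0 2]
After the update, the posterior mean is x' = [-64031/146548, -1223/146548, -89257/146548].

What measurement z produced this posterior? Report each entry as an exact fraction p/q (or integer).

x̄ = F·x = [-5, 1, -4]
P̄ = F·P·Fᵀ + Q = [36 5 -4; 5 10 -8; -4 -8 53]
S = H·P̄·Hᵀ + R = [876 312; 312 613]
K = P̄·Hᵀ·S⁻¹ = [-24767/146548 7873/36637; 5473/146548 738/36637; -18405/146548 -7161/36637]
x' − x̄ = [668709/146548, -147771/146548, 496935/146548] = K·y
y = (KᵀK)⁻¹·Kᵀ·(x' − x̄) = [-27, 0]
z = y + H·x̄ = [-27, 0] + [30, 1] = [3, 1]

z = [3, 1]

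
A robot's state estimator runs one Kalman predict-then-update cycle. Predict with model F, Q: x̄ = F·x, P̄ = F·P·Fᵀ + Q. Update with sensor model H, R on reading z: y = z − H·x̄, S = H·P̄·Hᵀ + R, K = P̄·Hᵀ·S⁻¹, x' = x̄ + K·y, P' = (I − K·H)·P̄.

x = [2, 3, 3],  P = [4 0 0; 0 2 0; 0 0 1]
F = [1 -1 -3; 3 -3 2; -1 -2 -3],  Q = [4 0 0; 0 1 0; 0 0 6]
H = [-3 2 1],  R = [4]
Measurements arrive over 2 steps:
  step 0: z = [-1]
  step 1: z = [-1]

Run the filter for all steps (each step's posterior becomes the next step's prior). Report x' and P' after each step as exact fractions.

step 0: x̄ = F·x = [-10, 3, -17]
step 0: P̄ = F·P·Fᵀ + Q = [19 12 9; 12 59 -6; 9 -6 27]
step 0: y = z − H·x̄ = [-20]
step 0: S = H·P̄·Hᵀ + R = [216]
step 0: K = P̄·Hᵀ·S⁻¹ = [-1/9; 19/54; -1/18]
step 0: x' = x̄ + K·y = [-70/9, -109/27, -143/9]
step 0: P' = (I − K·H)·P̄ = [49/3 184/9 23/3; 184/9 871/27 -16/9; 23/3 -16/9 79/3]
step 1: x̄ = F·x = [1186/27, -43, 1715/27]
step 1: P̄ = F·P·Fᵀ + Q = [5185/27 -201 6716/27; -201 289 -168; 6716/27 -168 13360/27]
step 1: y = z − H·x̄ = [4138/27]
step 1: S = H·P̄·Hᵀ + R = [98029/27]
step 1: K = P̄·Hᵀ·S⁻¹ = [-19693/98029; 27351/98029; -15860/98029]
step 1: x' = x̄ + K·y = [1287880/98029, -23453/98029, 3795965/98029]
step 1: P' = (I − K·H)·P̄ = [4461708/98029 245180/98029 12815992/98029; 245180/98029 623818/98029 -402692/98029; 12815992/98029 -402692/98029 39189920/98029]

step 0: x' = [-70/9, -109/27, -143/9], P' = [49/3 184/9 23/3; 184/9 871/27 -16/9; 23/3 -16/9 79/3]
step 1: x' = [1287880/98029, -23453/98029, 3795965/98029], P' = [4461708/98029 245180/98029 12815992/98029; 245180/98029 623818/98029 -402692/98029; 12815992/98029 -402692/98029 39189920/98029]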